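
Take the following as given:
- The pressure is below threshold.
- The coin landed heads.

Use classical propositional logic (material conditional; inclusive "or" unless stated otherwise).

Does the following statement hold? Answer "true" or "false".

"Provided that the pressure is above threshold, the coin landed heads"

Let U = "the pressure is above threshold" (False), H = "the coin landed heads" (True).
Parsed as U -> H

U -> H = False -> True = True

true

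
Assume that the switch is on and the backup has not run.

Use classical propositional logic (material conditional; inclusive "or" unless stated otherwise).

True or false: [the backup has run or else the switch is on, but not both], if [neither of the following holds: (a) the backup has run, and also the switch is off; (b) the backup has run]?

True

Let Q = "the backup has run" (F), P = "the switch is on" (T).
This is ((Q & ~P) nor Q) -> (Q xor P).

~P = ~T = F
Q & ~P = F & F = F
(Q & ~P) nor Q = F nor F = T
Q xor P = F xor T = T
((Q & ~P) nor Q) -> (Q xor P) = T -> T = T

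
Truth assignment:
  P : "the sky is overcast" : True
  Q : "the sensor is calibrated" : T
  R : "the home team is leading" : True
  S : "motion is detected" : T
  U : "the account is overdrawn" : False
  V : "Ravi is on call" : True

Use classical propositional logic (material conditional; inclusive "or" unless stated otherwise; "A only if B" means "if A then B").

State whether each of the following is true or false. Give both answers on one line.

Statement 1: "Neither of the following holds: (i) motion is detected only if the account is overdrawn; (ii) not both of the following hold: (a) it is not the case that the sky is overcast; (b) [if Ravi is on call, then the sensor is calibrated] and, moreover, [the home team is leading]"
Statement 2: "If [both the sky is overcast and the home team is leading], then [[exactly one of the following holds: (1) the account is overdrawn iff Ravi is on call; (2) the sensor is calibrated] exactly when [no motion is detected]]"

Statement 1: In symbols: (S → U) ↓ (¬P ↑ ((V → Q) ∧ R))

S → U = T → F = F
¬P = ¬T = F
V → Q = T → T = T
(V → Q) ∧ R = T ∧ T = T
¬P ↑ ((V → Q) ∧ R) = F ↑ T = T
(S → U) ↓ (¬P ↑ ((V → Q) ∧ R)) = F ↓ T = F
Thus Statement 1 is false.

Statement 2: This is (P ∧ R) → (((U ↔ V) ⊕ Q) ↔ ¬S).

P ∧ R = T ∧ T = T
U ↔ V = F ↔ T = F
(U ↔ V) ⊕ Q = F ⊕ T = T
¬S = ¬T = F
((U ↔ V) ⊕ Q) ↔ ¬S = T ↔ F = F
(P ∧ R) → (((U ↔ V) ⊕ Q) ↔ ¬S) = T → F = F
Thus Statement 2 is false.

Statement 1 F; Statement 2 F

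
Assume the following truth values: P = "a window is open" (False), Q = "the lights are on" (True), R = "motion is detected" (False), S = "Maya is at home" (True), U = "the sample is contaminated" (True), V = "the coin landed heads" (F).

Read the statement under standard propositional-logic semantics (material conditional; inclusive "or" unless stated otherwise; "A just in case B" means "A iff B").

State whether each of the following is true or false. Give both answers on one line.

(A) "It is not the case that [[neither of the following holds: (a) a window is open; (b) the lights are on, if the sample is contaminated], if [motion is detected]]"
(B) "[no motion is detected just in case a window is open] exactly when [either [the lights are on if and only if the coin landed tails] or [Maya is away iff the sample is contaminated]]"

(A) false, (B) false

(A): Formalization: ¬(R → (P ↓ (U → Q)))

U → Q = T → T = T
P ↓ (U → Q) = F ↓ T = F
R → (P ↓ (U → Q)) = F → F = T
¬(R → (P ↓ (U → Q))) = ¬T = F
So (A) is false.

(B): Parsed as (¬R ↔ P) ↔ ((Q ↔ ¬V) ∨ (¬S ↔ U))

¬R = ¬F = T
¬R ↔ P = T ↔ F = F
¬V = ¬F = T
Q ↔ ¬V = T ↔ T = T
¬S = ¬T = F
¬S ↔ U = F ↔ T = F
(Q ↔ ¬V) ∨ (¬S ↔ U) = T ∨ F = T
(¬R ↔ P) ↔ ((Q ↔ ¬V) ∨ (¬S ↔ U)) = F ↔ T = F
So (B) is false.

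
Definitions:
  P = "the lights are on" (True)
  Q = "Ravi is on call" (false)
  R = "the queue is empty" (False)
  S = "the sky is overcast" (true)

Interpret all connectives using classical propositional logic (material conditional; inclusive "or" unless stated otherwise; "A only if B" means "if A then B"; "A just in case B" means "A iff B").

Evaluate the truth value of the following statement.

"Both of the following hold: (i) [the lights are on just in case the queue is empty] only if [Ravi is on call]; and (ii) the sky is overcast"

This is ((P ↔ R) → Q) ∧ S.

P ↔ R = T ↔ F = F
(P ↔ R) → Q = F → F = T
((P ↔ R) → Q) ∧ S = T ∧ T = T

True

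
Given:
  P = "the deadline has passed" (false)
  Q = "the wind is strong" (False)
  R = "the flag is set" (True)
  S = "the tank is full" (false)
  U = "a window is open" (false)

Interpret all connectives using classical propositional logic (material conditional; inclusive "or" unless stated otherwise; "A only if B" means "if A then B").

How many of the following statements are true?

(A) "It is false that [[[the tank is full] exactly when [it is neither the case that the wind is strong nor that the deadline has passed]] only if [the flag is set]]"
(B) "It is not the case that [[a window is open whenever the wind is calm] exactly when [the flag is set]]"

(A): In symbols: ¬((S ↔ (Q ↓ P)) → R)

Q ↓ P = F ↓ F = T
S ↔ (Q ↓ P) = F ↔ T = F
(S ↔ (Q ↓ P)) → R = F → T = T
¬((S ↔ (Q ↓ P)) → R) = ¬T = F
Thus (A) is false.

(B): Formalization: ¬((¬Q → U) ↔ R)

¬Q = ¬F = T
¬Q → U = T → F = F
(¬Q → U) ↔ R = F ↔ T = F
¬((¬Q → U) ↔ R) = ¬F = T
Hence (B) is true.

1 of the 2 statements is true ((B)).

1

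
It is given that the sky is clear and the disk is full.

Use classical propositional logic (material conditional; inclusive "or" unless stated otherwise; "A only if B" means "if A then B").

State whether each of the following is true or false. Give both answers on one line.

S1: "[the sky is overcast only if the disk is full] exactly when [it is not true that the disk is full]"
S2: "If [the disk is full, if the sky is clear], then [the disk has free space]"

Let G = "the sky is overcast" (F), U = "the disk is full" (T).

S1: In symbols: (G -> U) <-> ~U

G -> U = F -> T = T
~U = ~T = F
(G -> U) <-> ~U = T <-> F = F
So S1 is false.

S2: In symbols: (~G -> U) -> ~U

~G = ~F = T
~G -> U = T -> T = T
~U = ~T = F
(~G -> U) -> ~U = T -> F = F
So S2 is false.

S1 False; S2 False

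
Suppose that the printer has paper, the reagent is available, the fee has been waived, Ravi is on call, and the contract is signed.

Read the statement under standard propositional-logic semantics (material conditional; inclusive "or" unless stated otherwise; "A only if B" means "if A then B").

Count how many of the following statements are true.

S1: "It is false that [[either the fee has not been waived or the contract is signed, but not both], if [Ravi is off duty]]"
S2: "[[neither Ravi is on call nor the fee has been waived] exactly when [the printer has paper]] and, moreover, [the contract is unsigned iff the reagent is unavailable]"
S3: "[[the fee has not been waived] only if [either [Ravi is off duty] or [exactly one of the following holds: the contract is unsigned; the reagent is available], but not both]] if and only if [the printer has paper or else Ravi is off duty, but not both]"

1

Let S = "Ravi is on call" (T), R = "the fee has been waived" (T), U = "the contract is signed" (T), P = "the printer has paper" (T), Q = "the reagent is available" (T).

S1: Formalization: ~(~S -> (~R xor U))

~S = ~T = F
~R = ~T = F
~R xor U = F xor T = T
~S -> (~R xor U) = F -> T = T
~(~S -> (~R xor U)) = ~T = F
Thus S1 is false.

S2: Formalization: ((S nor R) <-> P) & (~U <-> ~Q)

S nor R = T nor T = F
(S nor R) <-> P = F <-> T = F
~U = ~T = F
~Q = ~T = F
~U <-> ~Q = F <-> F = T
((S nor R) <-> P) & (~U <-> ~Q) = F & T = F
So S2 is false.

S3: In symbols: (~R -> (~S xor (~U xor Q))) <-> (P xor ~S)

~R = ~T = F
~S = ~T = F
~U = ~T = F
~U xor Q = F xor T = T
~S xor (~U xor Q) = F xor T = T
~R -> (~S xor (~U xor Q)) = F -> T = T
~S = ~T = F
P xor ~S = T xor F = T
(~R -> (~S xor (~U xor Q))) <-> (P xor ~S) = T <-> T = T
Hence S3 is true.

True statements: 1 (S3).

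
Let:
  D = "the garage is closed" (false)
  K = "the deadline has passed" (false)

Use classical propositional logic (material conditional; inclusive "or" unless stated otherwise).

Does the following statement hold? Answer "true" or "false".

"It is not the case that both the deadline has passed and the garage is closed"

true

Values: K=F, D=F.
Parsed as K nand D

K nand D = F nand F = T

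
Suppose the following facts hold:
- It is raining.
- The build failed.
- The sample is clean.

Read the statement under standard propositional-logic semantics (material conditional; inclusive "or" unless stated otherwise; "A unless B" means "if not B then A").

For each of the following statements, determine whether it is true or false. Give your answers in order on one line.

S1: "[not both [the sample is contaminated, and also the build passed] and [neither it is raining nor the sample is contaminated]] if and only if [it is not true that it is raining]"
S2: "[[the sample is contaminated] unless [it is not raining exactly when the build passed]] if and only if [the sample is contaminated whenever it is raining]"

Let H = "the sample is contaminated" (F), D = "the build passed" (F), L = "it is raining" (T).

S1: Parsed as ((H & D) nand (L nor H)) <-> ~L

H & D = F & F = F
L nor H = T nor F = F
(H & D) nand (L nor H) = F nand F = T
~L = ~T = F
((H & D) nand (L nor H)) <-> ~L = T <-> F = F
So S1 is false.

S2: This is (H | (~L <-> D)) <-> (L -> H).

~L = ~T = F
~L <-> D = F <-> F = T
H | (~L <-> D) = F | T = T
L -> H = T -> F = F
(H | (~L <-> D)) <-> (L -> H) = T <-> F = F
Thus S2 is false.

S1 F, S2 F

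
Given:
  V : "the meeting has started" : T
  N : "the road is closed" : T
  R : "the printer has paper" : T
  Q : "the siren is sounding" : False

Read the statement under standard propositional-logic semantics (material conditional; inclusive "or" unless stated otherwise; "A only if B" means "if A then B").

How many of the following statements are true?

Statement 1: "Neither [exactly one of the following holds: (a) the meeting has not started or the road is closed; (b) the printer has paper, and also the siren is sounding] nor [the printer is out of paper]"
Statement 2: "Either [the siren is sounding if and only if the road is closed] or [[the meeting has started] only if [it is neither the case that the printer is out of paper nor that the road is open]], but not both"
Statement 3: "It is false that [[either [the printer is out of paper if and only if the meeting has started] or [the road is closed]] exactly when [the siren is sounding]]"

Statement 1: In symbols: ((not V or N) xor (R and Q)) nor not R

not V = not True = False
not V or N = False or True = True
R and Q = True and False = False
(not V or N) xor (R and Q) = True xor False = True
not R = not True = False
((not V or N) xor (R and Q)) nor not R = True nor False = False
So Statement 1 is false.

Statement 2: Formalization: (Q iff N) xor (V -> (not R nor not N))

Q iff N = False iff True = False
not R = not True = False
not N = not True = False
not R nor not N = False nor False = True
V -> (not R nor not N) = True -> True = True
(Q iff N) xor (V -> (not R nor not N)) = False xor True = True
Thus Statement 2 is true.

Statement 3: This is not (((not R iff V) or N) iff Q).

not R = not True = False
not R iff V = False iff True = False
(not R iff V) or N = False or True = True
((not R iff V) or N) iff Q = True iff False = False
not (((not R iff V) or N) iff Q) = not False = True
Thus Statement 3 is true.

2 of the 3 statements are true.

2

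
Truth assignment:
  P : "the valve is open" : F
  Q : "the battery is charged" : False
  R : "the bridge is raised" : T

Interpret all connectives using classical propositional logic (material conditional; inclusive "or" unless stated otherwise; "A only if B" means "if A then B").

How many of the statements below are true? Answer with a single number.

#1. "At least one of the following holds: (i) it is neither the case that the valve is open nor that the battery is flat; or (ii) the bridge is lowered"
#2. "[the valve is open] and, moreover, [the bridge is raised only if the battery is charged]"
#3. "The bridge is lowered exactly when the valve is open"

1

#1: This is (P nor not Q) or not R.

not Q = not False = True
P nor not Q = False nor True = False
not R = not True = False
(P nor not Q) or not R = False or False = False
So #1 is false.

#2: This is P and (R -> Q).

R -> Q = True -> False = False
P and (R -> Q) = False and False = False
Hence #2 is false.

#3: Parsed as not R iff P

not R = not True = False
not R iff P = False iff False = True
Thus #3 is true.

Count: 1.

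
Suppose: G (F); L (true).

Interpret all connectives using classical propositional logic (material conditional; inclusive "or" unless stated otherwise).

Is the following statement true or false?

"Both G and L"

False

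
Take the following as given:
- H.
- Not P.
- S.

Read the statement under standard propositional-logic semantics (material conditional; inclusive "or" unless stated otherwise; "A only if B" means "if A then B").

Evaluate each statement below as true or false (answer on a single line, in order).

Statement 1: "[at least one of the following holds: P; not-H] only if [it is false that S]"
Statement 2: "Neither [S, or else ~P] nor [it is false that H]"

Statement 1: Parsed as (P or not H) -> not S

not H = not True = False
P or not H = False or False = False
not S = not True = False
(P or not H) -> not S = False -> False = True
So Statement 1 is true.

Statement 2: This is (S or not P) nor not H.

not P = not False = True
S or not P = True or True = True
not H = not True = False
(S or not P) nor not H = True nor False = False
So Statement 2 is false.

Statement 1 true, Statement 2 false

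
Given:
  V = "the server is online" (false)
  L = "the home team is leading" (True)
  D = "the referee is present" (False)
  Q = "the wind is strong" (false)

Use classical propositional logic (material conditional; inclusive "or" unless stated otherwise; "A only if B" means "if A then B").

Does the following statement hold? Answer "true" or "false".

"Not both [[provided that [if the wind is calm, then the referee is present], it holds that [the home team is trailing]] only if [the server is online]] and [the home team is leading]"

true

This is (((¬Q → D) → ¬L) → V) ↑ L.

¬Q = ¬F = T
¬Q → D = T → F = F
¬L = ¬T = F
(¬Q → D) → ¬L = F → F = T
((¬Q → D) → ¬L) → V = T → F = F
(((¬Q → D) → ¬L) → V) ↑ L = F ↑ T = T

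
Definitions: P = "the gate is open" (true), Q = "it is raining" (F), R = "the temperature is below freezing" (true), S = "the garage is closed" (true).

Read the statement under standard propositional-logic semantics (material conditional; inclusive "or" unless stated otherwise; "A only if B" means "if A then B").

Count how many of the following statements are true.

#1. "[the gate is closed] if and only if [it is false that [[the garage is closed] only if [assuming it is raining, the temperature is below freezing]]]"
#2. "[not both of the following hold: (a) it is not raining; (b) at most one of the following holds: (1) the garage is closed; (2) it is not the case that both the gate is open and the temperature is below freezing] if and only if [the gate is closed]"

2

#1: Parsed as ¬P ↔ ¬(S → (Q → R))

¬P = ¬T = F
Q → R = F → T = T
S → (Q → R) = T → T = T
¬(S → (Q → R)) = ¬T = F
¬P ↔ ¬(S → (Q → R)) = F ↔ F = T
Hence #1 is true.

#2: Parsed as (¬Q ↑ (S ↑ (P ↑ R))) ↔ ¬P

¬Q = ¬F = T
P ↑ R = T ↑ T = F
S ↑ (P ↑ R) = T ↑ F = T
¬Q ↑ (S ↑ (P ↑ R)) = T ↑ T = F
¬P = ¬T = F
(¬Q ↑ (S ↑ (P ↑ R))) ↔ ¬P = F ↔ F = T
Thus #2 is true.

Count: 2.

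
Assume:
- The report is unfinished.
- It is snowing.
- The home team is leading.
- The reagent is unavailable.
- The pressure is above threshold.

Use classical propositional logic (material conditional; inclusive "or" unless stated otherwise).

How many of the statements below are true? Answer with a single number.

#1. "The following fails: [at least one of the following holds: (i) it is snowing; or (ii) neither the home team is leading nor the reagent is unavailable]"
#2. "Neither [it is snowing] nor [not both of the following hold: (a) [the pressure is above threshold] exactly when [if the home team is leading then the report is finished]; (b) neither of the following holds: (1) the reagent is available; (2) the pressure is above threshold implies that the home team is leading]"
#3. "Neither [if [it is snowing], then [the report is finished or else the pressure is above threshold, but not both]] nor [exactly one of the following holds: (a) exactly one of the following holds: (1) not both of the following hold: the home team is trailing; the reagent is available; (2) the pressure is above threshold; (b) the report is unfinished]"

0

Let M = "it is snowing" (T), D = "the home team is leading" (T), S = "the reagent is available" (F), P = "the pressure is above threshold" (T), K = "the report is finished" (F).

#1: In symbols: ¬(M ∨ (D ↓ ¬S))

¬S = ¬F = T
D ↓ ¬S = T ↓ T = F
M ∨ (D ↓ ¬S) = T ∨ F = T
¬(M ∨ (D ↓ ¬S)) = ¬T = F
Thus #1 is false.

#2: This is M ↓ ((P ↔ (D → K)) ↑ (S ↓ (P → D))).

D → K = T → F = F
P ↔ (D → K) = T ↔ F = F
P → D = T → T = T
S ↓ (P → D) = F ↓ T = F
(P ↔ (D → K)) ↑ (S ↓ (P → D)) = F ↑ F = T
M ↓ ((P ↔ (D → K)) ↑ (S ↓ (P → D))) = T ↓ T = F
So #2 is false.

#3: Parsed as (M → (K ⊕ P)) ↓ (((¬D ↑ S) ⊕ P) ⊕ ¬K)

K ⊕ P = F ⊕ T = T
M → (K ⊕ P) = T → T = T
¬D = ¬T = F
¬D ↑ S = F ↑ F = T
(¬D ↑ S) ⊕ P = T ⊕ T = F
¬K = ¬F = T
((¬D ↑ S) ⊕ P) ⊕ ¬K = F ⊕ T = T
(M → (K ⊕ P)) ↓ (((¬D ↑ S) ⊕ P) ⊕ ¬K) = T ↓ T = F
Thus #3 is false.

0 of the 3 statements are true (none).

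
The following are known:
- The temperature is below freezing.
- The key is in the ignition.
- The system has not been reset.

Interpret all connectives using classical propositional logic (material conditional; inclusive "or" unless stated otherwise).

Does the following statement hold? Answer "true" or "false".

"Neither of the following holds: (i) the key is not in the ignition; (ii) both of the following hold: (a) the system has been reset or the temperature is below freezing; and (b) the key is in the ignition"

Let V = "the key is in the ignition" (T), D = "the system has been reset" (F), G = "the temperature is below freezing" (T).
Formalization: ¬V ↓ ((D ∨ G) ∧ V)

¬V = ¬T = F
D ∨ G = F ∨ T = T
(D ∨ G) ∧ V = T ∧ T = T
¬V ↓ ((D ∨ G) ∧ V) = F ↓ T = F

False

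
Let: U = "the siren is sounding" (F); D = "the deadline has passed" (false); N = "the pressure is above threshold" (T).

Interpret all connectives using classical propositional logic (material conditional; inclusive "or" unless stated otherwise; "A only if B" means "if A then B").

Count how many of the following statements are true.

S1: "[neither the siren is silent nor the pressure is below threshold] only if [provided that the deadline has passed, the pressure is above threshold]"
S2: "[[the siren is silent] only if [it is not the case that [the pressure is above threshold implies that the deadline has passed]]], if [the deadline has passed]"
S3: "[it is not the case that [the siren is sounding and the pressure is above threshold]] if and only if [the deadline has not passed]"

3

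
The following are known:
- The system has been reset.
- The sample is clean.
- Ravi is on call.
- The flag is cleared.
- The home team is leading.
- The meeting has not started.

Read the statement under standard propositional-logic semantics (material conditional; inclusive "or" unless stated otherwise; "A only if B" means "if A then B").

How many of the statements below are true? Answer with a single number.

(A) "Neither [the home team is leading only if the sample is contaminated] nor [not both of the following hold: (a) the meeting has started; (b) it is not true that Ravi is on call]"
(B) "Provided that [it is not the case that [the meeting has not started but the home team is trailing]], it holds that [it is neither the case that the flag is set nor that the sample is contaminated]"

Let U = "the home team is leading" (T), Q = "the sample is contaminated" (F), V = "the meeting has started" (F), R = "Ravi is on call" (T), S = "the flag is set" (F).

(A): Formalization: (U -> Q) nor (V nand ~R)

U -> Q = T -> F = F
~R = ~T = F
V nand ~R = F nand F = T
(U -> Q) nor (V nand ~R) = F nor T = F
So (A) is false.

(B): Formalization: ~(~V & ~U) -> (S nor Q)

~V = ~F = T
~U = ~T = F
~V & ~U = T & F = F
~(~V & ~U) = ~F = T
S nor Q = F nor F = T
~(~V & ~U) -> (S nor Q) = T -> T = T
So (B) is true.

Count: 1.

1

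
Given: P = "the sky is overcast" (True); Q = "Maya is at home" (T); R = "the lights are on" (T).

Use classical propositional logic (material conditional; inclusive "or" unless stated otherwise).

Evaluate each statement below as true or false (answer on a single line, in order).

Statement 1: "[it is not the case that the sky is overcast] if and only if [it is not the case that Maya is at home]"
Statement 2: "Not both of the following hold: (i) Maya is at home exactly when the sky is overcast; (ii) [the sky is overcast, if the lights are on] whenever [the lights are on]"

Statement 1 true, Statement 2 false

Statement 1: In symbols: not P iff not Q

not P = not True = False
not Q = not True = False
not P iff not Q = False iff False = True
So Statement 1 is true.

Statement 2: This is (Q iff P) nand (R -> (R -> P)).

Q iff P = True iff True = True
R -> P = True -> True = True
R -> (R -> P) = True -> True = True
(Q iff P) nand (R -> (R -> P)) = True nand True = False
Hence Statement 2 is false.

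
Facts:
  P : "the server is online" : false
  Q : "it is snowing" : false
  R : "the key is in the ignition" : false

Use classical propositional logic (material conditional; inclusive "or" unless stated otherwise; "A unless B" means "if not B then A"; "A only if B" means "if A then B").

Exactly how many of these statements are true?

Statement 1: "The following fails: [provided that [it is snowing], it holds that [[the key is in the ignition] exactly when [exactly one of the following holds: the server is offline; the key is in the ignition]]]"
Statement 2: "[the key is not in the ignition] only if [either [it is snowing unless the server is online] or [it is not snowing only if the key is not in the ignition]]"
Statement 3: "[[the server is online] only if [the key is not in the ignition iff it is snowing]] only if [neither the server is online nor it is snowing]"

2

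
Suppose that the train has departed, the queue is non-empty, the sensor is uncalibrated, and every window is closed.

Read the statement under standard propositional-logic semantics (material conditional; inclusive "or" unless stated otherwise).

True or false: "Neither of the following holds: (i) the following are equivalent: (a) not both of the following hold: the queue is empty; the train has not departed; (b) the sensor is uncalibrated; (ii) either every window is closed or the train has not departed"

False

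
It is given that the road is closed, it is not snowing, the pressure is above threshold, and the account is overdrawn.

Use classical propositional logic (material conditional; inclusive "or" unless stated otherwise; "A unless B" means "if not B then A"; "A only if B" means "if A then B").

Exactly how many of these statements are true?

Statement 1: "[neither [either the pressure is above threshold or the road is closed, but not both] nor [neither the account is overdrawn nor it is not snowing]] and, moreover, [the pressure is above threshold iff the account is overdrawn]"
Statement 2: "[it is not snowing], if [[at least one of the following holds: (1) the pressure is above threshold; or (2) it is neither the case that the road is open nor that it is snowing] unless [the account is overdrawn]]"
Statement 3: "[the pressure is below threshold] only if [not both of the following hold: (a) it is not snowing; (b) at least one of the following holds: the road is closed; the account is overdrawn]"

Let V = "the pressure is above threshold" (True), S = "the road is closed" (True), K = "the account is overdrawn" (True), R = "it is snowing" (False).

Statement 1: Parsed as ((V xor S) nor (K nor not R)) and (V iff K)

V xor S = True xor True = False
not R = not False = True
K nor not R = True nor True = False
(V xor S) nor (K nor not R) = False nor False = True
V iff K = True iff True = True
((V xor S) nor (K nor not R)) and (V iff K) = True and True = True
So Statement 1 is true.

Statement 2: In symbols: ((V or (not S nor R)) or K) -> not R

not S = not True = False
not S nor R = False nor False = True
V or (not S nor R) = True or True = True
(V or (not S nor R)) or K = True or True = True
not R = not False = True
((V or (not S nor R)) or K) -> not R = True -> True = True
So Statement 2 is true.

Statement 3: In symbols: not V -> (not R nand (S or K))

not V = not True = False
not R = not False = True
S or K = True or True = True
not R nand (S or K) = True nand True = False
not V -> (not R nand (S or K)) = False -> False = True
So Statement 3 is true.

Count: 3.

3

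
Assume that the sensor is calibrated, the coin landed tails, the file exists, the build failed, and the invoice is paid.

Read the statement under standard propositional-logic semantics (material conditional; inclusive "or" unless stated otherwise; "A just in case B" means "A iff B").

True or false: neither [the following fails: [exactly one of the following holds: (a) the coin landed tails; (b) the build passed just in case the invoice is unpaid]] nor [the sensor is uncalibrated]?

Let P = "the coin landed heads" (False), R = "the build passed" (False), H = "the invoice is paid" (True), M = "the sensor is calibrated" (True).
Parsed as not (not P xor (R iff not H)) nor not M

not P = not False = True
not H = not True = False
R iff not H = False iff False = True
not P xor (R iff not H) = True xor True = False
not (not P xor (R iff not H)) = not False = True
not M = not True = False
not (not P xor (R iff not H)) nor not M = True nor False = False

False.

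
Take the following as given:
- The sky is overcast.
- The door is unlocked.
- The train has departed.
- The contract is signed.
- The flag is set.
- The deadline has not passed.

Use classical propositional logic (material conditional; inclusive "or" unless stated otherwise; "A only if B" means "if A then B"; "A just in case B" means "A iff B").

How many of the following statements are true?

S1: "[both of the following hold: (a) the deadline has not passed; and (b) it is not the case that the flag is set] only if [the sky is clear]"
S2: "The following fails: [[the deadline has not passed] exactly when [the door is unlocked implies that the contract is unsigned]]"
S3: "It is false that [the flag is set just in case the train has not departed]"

3

Let G = "the deadline has passed" (False), W = "the flag is set" (True), R = "the sky is overcast" (True), U = "the door is locked" (False), V = "the contract is signed" (True), L = "the train has departed" (True).

S1: In symbols: (not G and not W) -> not R

not G = not False = True
not W = not True = False
not G and not W = True and False = False
not R = not True = False
(not G and not W) -> not R = False -> False = True
Hence S1 is true.

S2: Formalization: not (not G iff (not U -> not V))

not G = not False = True
not U = not False = True
not V = not True = False
not U -> not V = True -> False = False
not G iff (not U -> not V) = True iff False = False
not (not G iff (not U -> not V)) = not False = True
So S2 is true.

S3: Parsed as not (W iff not L)

not L = not True = False
W iff not L = True iff False = False
not (W iff not L) = not False = True
So S3 is true.

3 of the 3 statements are true (S1, S2, S3).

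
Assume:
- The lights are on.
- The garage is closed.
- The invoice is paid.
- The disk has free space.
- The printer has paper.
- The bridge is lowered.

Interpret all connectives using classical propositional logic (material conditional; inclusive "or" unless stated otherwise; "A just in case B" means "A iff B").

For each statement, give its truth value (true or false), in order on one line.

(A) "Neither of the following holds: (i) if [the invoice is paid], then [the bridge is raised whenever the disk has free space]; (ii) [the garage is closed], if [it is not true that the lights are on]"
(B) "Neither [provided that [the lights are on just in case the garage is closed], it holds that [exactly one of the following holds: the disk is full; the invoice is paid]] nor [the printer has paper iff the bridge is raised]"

(A) false / (B) false

Let R = "the invoice is paid" (True), S = "the disk is full" (False), V = "the bridge is raised" (False), P = "the lights are on" (True), Q = "the garage is closed" (True), U = "the printer has paper" (True).

(A): This is (R -> (not S -> V)) nor (not P -> Q).

not S = not False = True
not S -> V = True -> False = False
R -> (not S -> V) = True -> False = False
not P = not True = False
not P -> Q = False -> True = True
(R -> (not S -> V)) nor (not P -> Q) = False nor True = False
Hence (A) is false.

(B): In symbols: ((P iff Q) -> (S xor R)) nor (U iff V)

P iff Q = True iff True = True
S xor R = False xor True = True
(P iff Q) -> (S xor R) = True -> True = True
U iff V = True iff False = False
((P iff Q) -> (S xor R)) nor (U iff V) = True nor False = False
Thus (B) is false.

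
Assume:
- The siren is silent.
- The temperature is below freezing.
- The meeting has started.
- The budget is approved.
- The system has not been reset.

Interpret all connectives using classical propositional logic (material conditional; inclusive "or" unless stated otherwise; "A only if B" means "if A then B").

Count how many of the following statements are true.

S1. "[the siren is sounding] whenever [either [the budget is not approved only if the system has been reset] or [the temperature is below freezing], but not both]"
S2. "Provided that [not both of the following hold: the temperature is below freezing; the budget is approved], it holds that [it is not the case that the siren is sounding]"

2

Let S = "the budget is approved" (T), U = "the system has been reset" (F), Q = "the temperature is below freezing" (T), P = "the siren is sounding" (F).

S1: Formalization: ((~S -> U) xor Q) -> P

~S = ~T = F
~S -> U = F -> F = T
(~S -> U) xor Q = T xor T = F
((~S -> U) xor Q) -> P = F -> F = T
Hence S1 is true.

S2: This is (Q nand S) -> ~P.

Q nand S = T nand T = F
~P = ~F = T
(Q nand S) -> ~P = F -> T = T
Hence S2 is true.

True statements: 2 (S1, S2).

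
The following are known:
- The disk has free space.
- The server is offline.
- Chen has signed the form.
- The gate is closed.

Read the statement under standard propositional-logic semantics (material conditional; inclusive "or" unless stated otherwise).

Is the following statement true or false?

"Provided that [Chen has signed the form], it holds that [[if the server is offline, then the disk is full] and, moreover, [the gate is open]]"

The statement is false.

Let R = "Chen has signed the form" (T), Q = "the server is online" (F), P = "the disk is full" (F), S = "the gate is open" (F).
Parsed as R -> ((~Q -> P) & S)

~Q = ~F = T
~Q -> P = T -> F = F
(~Q -> P) & S = F & F = F
R -> ((~Q -> P) & S) = T -> F = F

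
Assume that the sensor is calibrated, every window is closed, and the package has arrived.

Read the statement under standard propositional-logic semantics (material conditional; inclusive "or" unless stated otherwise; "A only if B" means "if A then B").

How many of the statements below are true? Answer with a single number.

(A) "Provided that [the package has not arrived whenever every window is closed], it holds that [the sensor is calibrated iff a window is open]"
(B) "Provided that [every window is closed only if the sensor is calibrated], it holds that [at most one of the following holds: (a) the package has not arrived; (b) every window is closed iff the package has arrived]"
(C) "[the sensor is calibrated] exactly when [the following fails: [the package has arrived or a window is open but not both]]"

2

Let Q = "a window is open" (F), R = "the package has arrived" (T), D = "the sensor is calibrated" (T).

(A): This is (¬Q → ¬R) → (D ↔ Q).

¬Q = ¬F = T
¬R = ¬T = F
¬Q → ¬R = T → F = F
D ↔ Q = T ↔ F = F
(¬Q → ¬R) → (D ↔ Q) = F → F = T
Hence (A) is true.

(B): This is (¬Q → D) → (¬R ↑ (¬Q ↔ R)).

¬Q = ¬F = T
¬Q → D = T → T = T
¬R = ¬T = F
¬Q = ¬F = T
¬Q ↔ R = T ↔ T = T
¬R ↑ (¬Q ↔ R) = F ↑ T = T
(¬Q → D) → (¬R ↑ (¬Q ↔ R)) = T → T = T
Thus (B) is true.

(C): This is D ↔ ¬(R ⊕ Q).

R ⊕ Q = T ⊕ F = T
¬(R ⊕ Q) = ¬T = F
D ↔ ¬(R ⊕ Q) = T ↔ F = F
Hence (C) is false.

True statements: 2 ((A), (B)).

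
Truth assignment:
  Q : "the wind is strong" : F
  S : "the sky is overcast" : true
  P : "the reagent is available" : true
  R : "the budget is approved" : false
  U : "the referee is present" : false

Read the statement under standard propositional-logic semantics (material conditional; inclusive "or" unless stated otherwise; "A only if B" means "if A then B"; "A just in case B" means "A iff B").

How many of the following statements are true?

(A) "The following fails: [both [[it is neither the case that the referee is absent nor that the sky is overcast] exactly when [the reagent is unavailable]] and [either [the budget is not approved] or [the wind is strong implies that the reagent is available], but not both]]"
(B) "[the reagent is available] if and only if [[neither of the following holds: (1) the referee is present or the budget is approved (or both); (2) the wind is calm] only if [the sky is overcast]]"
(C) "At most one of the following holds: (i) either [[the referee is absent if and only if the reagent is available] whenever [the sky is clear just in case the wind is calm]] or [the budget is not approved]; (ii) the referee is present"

(A): Parsed as ~(((~U nor S) <-> ~P) & (~R xor (Q -> P)))

~U = ~F = T
~U nor S = T nor T = F
~P = ~T = F
(~U nor S) <-> ~P = F <-> F = T
~R = ~F = T
Q -> P = F -> T = T
~R xor (Q -> P) = T xor T = F
((~U nor S) <-> ~P) & (~R xor (Q -> P)) = T & F = F
~(((~U nor S) <-> ~P) & (~R xor (Q -> P))) = ~F = T
Hence (A) is true.

(B): Formalization: P <-> (((U | R) nor ~Q) -> S)

U | R = F | F = F
~Q = ~F = T
(U | R) nor ~Q = F nor T = F
((U | R) nor ~Q) -> S = F -> T = T
P <-> (((U | R) nor ~Q) -> S) = T <-> T = T
So (B) is true.

(C): This is (((~S <-> ~Q) -> (~U <-> P)) | ~R) nand U.

~S = ~T = F
~Q = ~F = T
~S <-> ~Q = F <-> T = F
~U = ~F = T
~U <-> P = T <-> T = T
(~S <-> ~Q) -> (~U <-> P) = F -> T = T
~R = ~F = T
((~S <-> ~Q) -> (~U <-> P)) | ~R = T | T = T
(((~S <-> ~Q) -> (~U <-> P)) | ~R) nand U = T nand F = T
Thus (C) is true.

Count: 3.

3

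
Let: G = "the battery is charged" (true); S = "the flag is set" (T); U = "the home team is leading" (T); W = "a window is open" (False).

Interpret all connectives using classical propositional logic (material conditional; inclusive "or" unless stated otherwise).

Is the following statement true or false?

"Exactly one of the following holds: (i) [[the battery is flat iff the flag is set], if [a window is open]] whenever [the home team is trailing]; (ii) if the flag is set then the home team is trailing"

Formalization: (~U -> (W -> (~G <-> S))) xor (S -> ~U)

~U = ~T = F
~G = ~T = F
~G <-> S = F <-> T = F
W -> (~G <-> S) = F -> F = T
~U -> (W -> (~G <-> S)) = F -> T = T
~U = ~T = F
S -> ~U = T -> F = F
(~U -> (W -> (~G <-> S))) xor (S -> ~U) = T xor F = T

True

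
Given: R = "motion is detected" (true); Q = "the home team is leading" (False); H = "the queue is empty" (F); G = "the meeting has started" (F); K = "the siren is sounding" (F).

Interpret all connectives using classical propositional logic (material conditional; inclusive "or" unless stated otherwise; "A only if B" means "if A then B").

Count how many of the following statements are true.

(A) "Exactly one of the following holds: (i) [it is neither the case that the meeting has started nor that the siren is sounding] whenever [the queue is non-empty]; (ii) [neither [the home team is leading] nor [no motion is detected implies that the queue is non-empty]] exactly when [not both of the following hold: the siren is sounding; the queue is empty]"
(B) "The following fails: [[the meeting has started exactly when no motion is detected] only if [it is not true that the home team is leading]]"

1

(A): This is (~H -> (G nor K)) xor ((Q nor (~R -> ~H)) <-> (K nand H)).

~H = ~F = T
G nor K = F nor F = T
~H -> (G nor K) = T -> T = T
~R = ~T = F
~H = ~F = T
~R -> ~H = F -> T = T
Q nor (~R -> ~H) = F nor T = F
K nand H = F nand F = T
(Q nor (~R -> ~H)) <-> (K nand H) = F <-> T = F
(~H -> (G nor K)) xor ((Q nor (~R -> ~H)) <-> (K nand H)) = T xor F = T
Hence (A) is true.

(B): This is ~((G <-> ~R) -> ~Q).

~R = ~T = F
G <-> ~R = F <-> F = T
~Q = ~F = T
(G <-> ~R) -> ~Q = T -> T = T
~((G <-> ~R) -> ~Q) = ~T = F
Thus (B) is false.

Count: 1.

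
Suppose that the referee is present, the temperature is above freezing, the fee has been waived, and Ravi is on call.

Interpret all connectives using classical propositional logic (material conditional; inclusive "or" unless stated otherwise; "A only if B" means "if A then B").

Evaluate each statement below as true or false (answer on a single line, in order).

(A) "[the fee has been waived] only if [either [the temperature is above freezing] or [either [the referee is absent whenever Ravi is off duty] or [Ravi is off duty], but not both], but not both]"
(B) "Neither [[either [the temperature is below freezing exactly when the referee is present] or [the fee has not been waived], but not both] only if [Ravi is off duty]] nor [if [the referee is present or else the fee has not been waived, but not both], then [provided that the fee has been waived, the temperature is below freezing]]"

Let R = "the fee has been waived" (T), Q = "the temperature is below freezing" (F), S = "Ravi is on call" (T), P = "the referee is present" (T).

(A): Formalization: R -> (~Q xor ((~S -> ~P) xor ~S))

~Q = ~F = T
~S = ~T = F
~P = ~T = F
~S -> ~P = F -> F = T
~S = ~T = F
(~S -> ~P) xor ~S = T xor F = T
~Q xor ((~S -> ~P) xor ~S) = T xor T = F
R -> (~Q xor ((~S -> ~P) xor ~S)) = T -> F = F
Thus (A) is false.

(B): This is (((Q <-> P) xor ~R) -> ~S) nor ((P xor ~R) -> (R -> Q)).

Q <-> P = F <-> T = F
~R = ~T = F
(Q <-> P) xor ~R = F xor F = F
~S = ~T = F
((Q <-> P) xor ~R) -> ~S = F -> F = T
~R = ~T = F
P xor ~R = T xor F = T
R -> Q = T -> F = F
(P xor ~R) -> (R -> Q) = T -> F = F
(((Q <-> P) xor ~R) -> ~S) nor ((P xor ~R) -> (R -> Q)) = T nor F = F
Hence (B) is false.

(A) false; (B) false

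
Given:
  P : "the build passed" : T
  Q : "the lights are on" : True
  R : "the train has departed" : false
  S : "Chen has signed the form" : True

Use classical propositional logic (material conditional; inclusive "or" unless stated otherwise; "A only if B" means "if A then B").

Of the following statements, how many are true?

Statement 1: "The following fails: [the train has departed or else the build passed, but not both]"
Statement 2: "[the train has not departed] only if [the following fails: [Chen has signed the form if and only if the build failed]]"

Statement 1: Parsed as not (R xor P)

R xor P = False xor True = True
not (R xor P) = not True = False
Hence Statement 1 is false.

Statement 2: Parsed as not R -> not (S iff not P)

not R = not False = True
not P = not True = False
S iff not P = True iff False = False
not (S iff not P) = not False = True
not R -> not (S iff not P) = True -> True = True
So Statement 2 is true.

1 of the 2 statements is true.

1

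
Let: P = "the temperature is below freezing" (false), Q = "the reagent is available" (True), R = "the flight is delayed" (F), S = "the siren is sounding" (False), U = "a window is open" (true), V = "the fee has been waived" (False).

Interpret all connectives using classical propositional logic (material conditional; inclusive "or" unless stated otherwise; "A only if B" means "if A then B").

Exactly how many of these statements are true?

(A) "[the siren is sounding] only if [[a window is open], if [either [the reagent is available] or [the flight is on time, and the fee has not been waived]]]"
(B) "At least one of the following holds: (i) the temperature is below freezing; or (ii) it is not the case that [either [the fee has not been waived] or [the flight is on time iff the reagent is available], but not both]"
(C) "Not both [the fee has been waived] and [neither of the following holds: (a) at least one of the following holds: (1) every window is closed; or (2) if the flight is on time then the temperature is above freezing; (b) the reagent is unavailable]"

3

(A): Parsed as S -> ((Q or (not R and not V)) -> U)

not R = not False = True
not V = not False = True
not R and not V = True and True = True
Q or (not R and not V) = True or True = True
(Q or (not R and not V)) -> U = True -> True = True
S -> ((Q or (not R and not V)) -> U) = False -> True = True
Thus (A) is true.

(B): In symbols: P or not (not V xor (not R iff Q))

not V = not False = True
not R = not False = True
not R iff Q = True iff True = True
not V xor (not R iff Q) = True xor True = False
not (not V xor (not R iff Q)) = not False = True
P or not (not V xor (not R iff Q)) = False or True = True
Thus (B) is true.

(C): Formalization: V nand ((not U or (not R -> not P)) nor not Q)

not U = not True = False
not R = not False = True
not P = not False = True
not R -> not P = True -> True = True
not U or (not R -> not P) = False or True = True
not Q = not True = False
(not U or (not R -> not P)) nor not Q = True nor False = False
V nand ((not U or (not R -> not P)) nor not Q) = False nand False = True
So (C) is true.

True statements: 3.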